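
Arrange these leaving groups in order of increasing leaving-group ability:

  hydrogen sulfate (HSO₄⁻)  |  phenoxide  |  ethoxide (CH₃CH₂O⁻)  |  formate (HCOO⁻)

hydrogen sulfate (HSO₄⁻): pKₐ(H₂SO₄) ≈ -3
formate (HCOO⁻): pKₐ(HCOOH) ≈ 3.8
phenoxide: pKₐ(C₆H₅OH (phenol)) ≈ 10
ethoxide (CH₃CH₂O⁻): pKₐ(CH₃CH₂OH) ≈ 16
Listed from poorest to best leaving group as asked.

ethoxide (CH₃CH₂O⁻) < phenoxide < formate (HCOO⁻) < hydrogen sulfate (HSO₄⁻)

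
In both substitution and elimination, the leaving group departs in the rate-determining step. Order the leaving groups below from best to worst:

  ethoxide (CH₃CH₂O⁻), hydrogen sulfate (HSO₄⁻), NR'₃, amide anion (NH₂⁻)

hydrogen sulfate (HSO₄⁻) > NR'₃ > ethoxide (CH₃CH₂O⁻) > amide anion (NH₂⁻)

A good leaving group is a weak base: the lower the pKₐ of its conjugate acid, the more readily it departs.
hydrogen sulfate (HSO₄⁻): pKₐ(H₂SO₄) ≈ -3
NR'₃: pKₐ(R'₃NH⁺) ≈ 10.7 — neutral but still a fairly strong base; Hofmann-elimination LG
ethoxide (CH₃CH₂O⁻): pKₐ(CH₃CH₂OH) ≈ 16 — strong base; alkoxides do not leave unassisted
amide anion (NH₂⁻): pKₐ(NH₃) ≈ 38 — extremely strong base; never a leaving group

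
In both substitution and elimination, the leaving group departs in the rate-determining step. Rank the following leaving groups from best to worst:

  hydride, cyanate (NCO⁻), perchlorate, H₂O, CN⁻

A good leaving group is a weak base: the lower the pKₐ of its conjugate acid, the more readily it departs.
perchlorate: pKₐ(HClO₄) ≈ -10 — extremely weak base; rarely used for safety reasons
H₂O: pKₐ(H₃O⁺) ≈ -1.7
cyanate (NCO⁻): pKₐ(HOCN) ≈ 3.5
CN⁻: pKₐ(HCN) ≈ 9.2
hydride: pKₐ(H₂) ≈ 36

perchlorate > H₂O > cyanate (NCO⁻) > CN⁻ > hydride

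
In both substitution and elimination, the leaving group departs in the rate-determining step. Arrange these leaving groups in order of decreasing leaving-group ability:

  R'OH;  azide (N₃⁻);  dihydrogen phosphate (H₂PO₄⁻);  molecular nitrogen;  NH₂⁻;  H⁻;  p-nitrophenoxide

molecular nitrogen: no meaningful conjugate acid; N₂ departs as an exceptionally stable neutral molecule
R'OH: pKₐ(R'OH₂⁺) ≈ -2.4
dihydrogen phosphate (H₂PO₄⁻): pKₐ(H₃PO₄) ≈ 2.1
azide (N₃⁻): pKₐ(HN₃) ≈ 4.7
p-nitrophenoxide: pKₐ(p-nitrophenol) ≈ 7.2
H⁻: pKₐ(H₂) ≈ 36
NH₂⁻: pKₐ(NH₃) ≈ 38

molecular nitrogen > R'OH > dihydrogen phosphate (H₂PO₄⁻) > azide (N₃⁻) > p-nitrophenoxide > H⁻ > NH₂⁻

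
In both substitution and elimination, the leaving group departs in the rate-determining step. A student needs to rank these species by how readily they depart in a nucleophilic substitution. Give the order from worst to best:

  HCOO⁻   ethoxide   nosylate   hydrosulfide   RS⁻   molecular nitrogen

Rank by basicity of the departing species: weakest base leaves most easily.
molecular nitrogen: no meaningful conjugate acid; N₂ departs as an exceptionally stable neutral molecule
nosylate: pKₐ(p-O₂NC₆H₄SO₃H) ≈ -3.5
HCOO⁻: pKₐ(HCOOH) ≈ 3.8
hydrosulfide: pKₐ(H₂S) ≈ 7
RS⁻: pKₐ(RSH (a thiol)) ≈ 10.5
ethoxide: pKₐ(CH₃CH₂OH) ≈ 16
Reversing gives the worst-to-best order requested.

ethoxide < RS⁻ < hydrosulfide < HCOO⁻ < nosylate < molecular nitrogen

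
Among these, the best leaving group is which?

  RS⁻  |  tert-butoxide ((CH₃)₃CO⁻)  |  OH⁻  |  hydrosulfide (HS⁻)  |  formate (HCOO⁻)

formate (HCOO⁻): pKₐ(HCOOH) ≈ 3.8
hydrosulfide (HS⁻): pKₐ(H₂S) ≈ 7
RS⁻: pKₐ(RSH (a thiol)) ≈ 10.5
OH⁻: pKₐ(H₂O) ≈ 15.7
tert-butoxide ((CH₃)₃CO⁻): pKₐ(t-BuOH) ≈ 18

formate (HCOO⁻)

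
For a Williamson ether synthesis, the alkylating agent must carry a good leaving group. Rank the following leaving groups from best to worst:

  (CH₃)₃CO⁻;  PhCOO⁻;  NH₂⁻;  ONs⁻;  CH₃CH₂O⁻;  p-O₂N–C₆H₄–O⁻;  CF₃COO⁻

ONs⁻: pKₐ(p-O₂NC₆H₄SO₃H) ≈ -3.5
CF₃COO⁻: pKₐ(CF₃COOH) ≈ 0.2
PhCOO⁻: pKₐ(C₆H₅COOH) ≈ 4.2 — aryl carboxylate
p-O₂N–C₆H₄–O⁻: pKₐ(p-nitrophenol) ≈ 7.2 — nitro group delocalises the charge; the classic chromogenic LG
CH₃CH₂O⁻: pKₐ(CH₃CH₂OH) ≈ 16 — strong base; alkoxides do not leave unassisted
(CH₃)₃CO⁻: pKₐ(t-BuOH) ≈ 18 — bulky, strongly basic alkoxide
NH₂⁻: pKₐ(NH₃) ≈ 38 — extremely strong base; never a leaving group

ONs⁻ > CF₃COO⁻ > PhCOO⁻ > p-O₂N–C₆H₄–O⁻ > CH₃CH₂O⁻ > (CH₃)₃CO⁻ > NH₂⁻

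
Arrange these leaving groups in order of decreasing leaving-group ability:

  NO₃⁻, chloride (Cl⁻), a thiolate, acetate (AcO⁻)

The more stable X⁻ (or X) is on its own — i.e. the weaker a base it is — the better a leaving group it makes.
chloride (Cl⁻): pKₐ(HCl) ≈ -7 — moderately weak base
NO₃⁻: pKₐ(HNO₃) ≈ -1.3 — resonance-delocalised over three oxygens
acetate (AcO⁻): pKₐ(CH₃COOH) ≈ 4.8
a thiolate: pKₐ(RSH (a thiol)) ≈ 10.5 — moderately basic; rarely leaves without activation

chloride (Cl⁻) > NO₃⁻ > acetate (AcO⁻) > a thiolate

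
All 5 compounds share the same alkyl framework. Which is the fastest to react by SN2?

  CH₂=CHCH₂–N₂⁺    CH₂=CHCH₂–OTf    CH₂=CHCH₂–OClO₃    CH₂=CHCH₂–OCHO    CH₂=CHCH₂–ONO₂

CH₂=CHCH₂–N₂⁺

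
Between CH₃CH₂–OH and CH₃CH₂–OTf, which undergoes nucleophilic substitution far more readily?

From CH₃CH₂–OH the departing group would be OH⁻ (pKₐ(H₂O) ≈ 15.7). Strong base; essentially never leaves without prior activation.
From CH₃CH₂–OTf the leaving group is OTf⁻ (pKₐ(CF₃SO₃H (triflic acid)) ≈ -14). Charge spread over three oxygens and a CF₃ group; the premier leaving group in synthesis.
(In practice CH₃CH₂–OTf is made from CH₃CH₂–OH by treatment with Tf₂O / 2,6-lutidine, converting the hydroxyl into a triflate.)

CH₃CH₂–OTf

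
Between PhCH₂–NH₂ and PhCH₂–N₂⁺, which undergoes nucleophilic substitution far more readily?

PhCH₂–N₂⁺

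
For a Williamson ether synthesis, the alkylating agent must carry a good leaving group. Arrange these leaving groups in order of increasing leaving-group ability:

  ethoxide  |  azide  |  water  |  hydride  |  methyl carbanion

methyl carbanion < hydride < ethoxide < azide < water

water: pKₐ(H₃O⁺) ≈ -1.7 — neutral; leaves from a protonated alcohol (R–OH₂⁺)
azide: pKₐ(HN₃) ≈ 4.7 — linear, resonance-stabilised
ethoxide: pKₐ(CH₃CH₂OH) ≈ 16 — strong base; alkoxides do not leave unassisted
hydride: pKₐ(H₂) ≈ 36 — extremely strong base; leaves only in special hydride-transfer contexts
methyl carbanion: pKₐ(CH₄) ≈ 48
Reversing gives the worst-to-best order requested.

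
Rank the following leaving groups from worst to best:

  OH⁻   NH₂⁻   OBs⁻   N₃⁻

NH₂⁻ < OH⁻ < N₃⁻ < OBs⁻

OBs⁻: pKₐ(p-BrC₆H₄SO₃H) ≈ -2.8 — arenesulfonate with a p-bromo substituent
N₃⁻: pKₐ(HN₃) ≈ 4.7 — linear, resonance-stabilised
OH⁻: pKₐ(H₂O) ≈ 15.7
NH₂⁻: pKₐ(NH₃) ≈ 38
Reversing gives the worst-to-best order requested.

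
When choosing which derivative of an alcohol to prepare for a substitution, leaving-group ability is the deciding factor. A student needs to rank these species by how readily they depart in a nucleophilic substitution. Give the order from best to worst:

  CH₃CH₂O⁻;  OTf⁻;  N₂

The more stable X⁻ (or X) is on its own — i.e. the weaker a base it is — the better a leaving group it makes.
N₂: no meaningful conjugate acid; N₂ departs as an exceptionally stable neutral molecule
OTf⁻: pKₐ(CF₃SO₃H (triflic acid)) ≈ -14 — charge spread over three oxygens and a CF₃ group; the premier leaving group in synthesis
CH₃CH₂O⁻: pKₐ(CH₃CH₂OH) ≈ 16

N₂ > OTf⁻ > CH₃CH₂O⁻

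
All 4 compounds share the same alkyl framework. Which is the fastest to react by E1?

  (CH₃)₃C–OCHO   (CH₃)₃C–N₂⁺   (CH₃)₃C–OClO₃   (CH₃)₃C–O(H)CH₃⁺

With the same alkyl group throughout, only the leaving group differentiates the rates.
The more stable X⁻ (or X) is on its own — i.e. the weaker a base it is — the better a leaving group it makes.
(CH₃)₃C–N₂⁺ loses N₂: no meaningful conjugate acid; N₂ departs as an exceptionally stable neutral molecule
(CH₃)₃C–OClO₃ loses ClO₄⁻: pKₐ(HClO₄) ≈ -10
(CH₃)₃C–O(H)CH₃⁺ loses R'OH: pKₐ(R'OH₂⁺) ≈ -2.4
(CH₃)₃C–OCHO loses HCOO⁻: pKₐ(HCOOH) ≈ 3.8

(CH₃)₃C–N₂⁺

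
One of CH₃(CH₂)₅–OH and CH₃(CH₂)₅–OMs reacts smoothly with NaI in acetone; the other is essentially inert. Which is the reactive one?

CH₃(CH₂)₅–OMs

From CH₃(CH₂)₅–OH the departing group would be OH⁻ (pKₐ(H₂O) ≈ 15.7). Strong base; essentially never leaves without prior activation.
From CH₃(CH₂)₅–OMs the leaving group is OMs⁻ (pKₐ(CH₃SO₃H (MsOH)) ≈ -1.9). Resonance-delocalised alkanesulfonate.
(In practice CH₃(CH₂)₅–OMs is made from CH₃(CH₂)₅–OH by treatment with MsCl / Et₃N, converting the hydroxyl into a mesylate.)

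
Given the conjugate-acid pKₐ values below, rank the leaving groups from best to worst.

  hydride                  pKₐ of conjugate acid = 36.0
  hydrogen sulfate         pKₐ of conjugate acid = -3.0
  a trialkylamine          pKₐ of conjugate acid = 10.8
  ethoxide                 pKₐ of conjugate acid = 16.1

hydrogen sulfate > a trialkylamine > ethoxide > hydride

Lower conjugate-acid pKₐ ⇒ weaker base ⇒ better leaving group.
Sorting by the given values: hydrogen sulfate (-3.0), a trialkylamine (10.8), ethoxide (16.1), hydride (36.0).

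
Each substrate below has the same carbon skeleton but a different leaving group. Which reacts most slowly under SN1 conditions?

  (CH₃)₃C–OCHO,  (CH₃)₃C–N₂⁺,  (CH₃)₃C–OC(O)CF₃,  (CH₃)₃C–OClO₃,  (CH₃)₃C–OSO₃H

Same R in every case — rank the leaving groups.
The more stable X⁻ (or X) is on its own — i.e. the weaker a base it is — the better a leaving group it makes.
(CH₃)₃C–N₂⁺ loses N₂: no meaningful conjugate acid; N₂ departs as an exceptionally stable neutral molecule
(CH₃)₃C–OClO₃ loses ClO₄⁻: pKₐ(HClO₄) ≈ -10
(CH₃)₃C–OSO₃H loses HSO₄⁻: pKₐ(H₂SO₄) ≈ -3
(CH₃)₃C–OC(O)CF₃ loses CF₃COO⁻: pKₐ(CF₃COOH) ≈ 0.2
(CH₃)₃C–OCHO loses HCOO⁻: pKₐ(HCOOH) ≈ 3.8

(CH₃)₃C–OCHO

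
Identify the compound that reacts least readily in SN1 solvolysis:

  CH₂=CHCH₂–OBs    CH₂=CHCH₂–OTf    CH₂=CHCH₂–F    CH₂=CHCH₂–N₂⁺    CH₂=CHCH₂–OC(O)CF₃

CH₂=CHCH₂–F

With the same alkyl group throughout, only the leaving group differentiates the rates.
The more stable X⁻ (or X) is on its own — i.e. the weaker a base it is — the better a leaving group it makes.
CH₂=CHCH₂–N₂⁺ loses N₂: no meaningful conjugate acid; N₂ departs as an exceptionally stable neutral molecule
CH₂=CHCH₂–OTf loses OTf⁻: pKₐ(CF₃SO₃H (triflic acid)) ≈ -14
CH₂=CHCH₂–OBs loses OBs⁻: pKₐ(p-BrC₆H₄SO₃H) ≈ -2.8
CH₂=CHCH₂–OC(O)CF₃ loses CF₃COO⁻: pKₐ(CF₃COOH) ≈ 0.2
CH₂=CHCH₂–F loses F⁻: pKₐ(HF) ≈ 3.2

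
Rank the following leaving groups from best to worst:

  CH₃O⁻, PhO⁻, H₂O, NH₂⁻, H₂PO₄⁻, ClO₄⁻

A good leaving group is a weak base: the lower the pKₐ of its conjugate acid, the more readily it departs.
ClO₄⁻: pKₐ(HClO₄) ≈ -10 — extremely weak base; rarely used for safety reasons
H₂O: pKₐ(H₃O⁺) ≈ -1.7 — neutral; leaves from a protonated alcohol (R–OH₂⁺)
H₂PO₄⁻: pKₐ(H₃PO₄) ≈ 2.1 — moderate base; biological leaving group after further activation
PhO⁻: pKₐ(C₆H₅OH (phenol)) ≈ 10
CH₃O⁻: pKₐ(CH₃OH) ≈ 15.5 — strong base; alkoxides do not leave unassisted
NH₂⁻: pKₐ(NH₃) ≈ 38

ClO₄⁻ > H₂O > H₂PO₄⁻ > PhO⁻ > CH₃O⁻ > NH₂⁻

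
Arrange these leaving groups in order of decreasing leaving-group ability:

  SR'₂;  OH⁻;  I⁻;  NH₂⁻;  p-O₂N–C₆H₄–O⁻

I⁻: pKₐ(HI) ≈ -10
SR'₂: pKₐ(R'₂SH⁺) ≈ -7 — neutral; leaves from a sulfonium salt (R–SR'₂⁺)
p-O₂N–C₆H₄–O⁻: pKₐ(p-nitrophenol) ≈ 7.2 — nitro group delocalises the charge; the classic chromogenic LG
OH⁻: pKₐ(H₂O) ≈ 15.7 — strong base; essentially never leaves without prior activation
NH₂⁻: pKₐ(NH₃) ≈ 38

I⁻ > SR'₂ > p-O₂N–C₆H₄–O⁻ > OH⁻ > NH₂⁻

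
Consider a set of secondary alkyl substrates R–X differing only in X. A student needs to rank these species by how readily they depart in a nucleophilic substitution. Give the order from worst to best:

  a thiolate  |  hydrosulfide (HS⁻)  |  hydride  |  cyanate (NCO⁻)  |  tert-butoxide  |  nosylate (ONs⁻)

hydride < tert-butoxide < a thiolate < hydrosulfide (HS⁻) < cyanate (NCO⁻) < nosylate (ONs⁻)

Leaving-group ability tracks the stability of the departed species; conjugate-acid pKₐ is the usual yardstick (lower pKₐ → better LG).
nosylate (ONs⁻): pKₐ(p-O₂NC₆H₄SO₃H) ≈ -3.5
cyanate (NCO⁻): pKₐ(HOCN) ≈ 3.5
hydrosulfide (HS⁻): pKₐ(H₂S) ≈ 7
a thiolate: pKₐ(RSH (a thiol)) ≈ 10.5
tert-butoxide: pKₐ(t-BuOH) ≈ 18
hydride: pKₐ(H₂) ≈ 36
Listed from poorest to best leaving group as asked.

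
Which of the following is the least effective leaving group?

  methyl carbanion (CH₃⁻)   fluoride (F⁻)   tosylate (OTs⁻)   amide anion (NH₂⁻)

methyl carbanion (CH₃⁻)

A good leaving group is a weak base: the lower the pKₐ of its conjugate acid, the more readily it departs.
tosylate (OTs⁻): pKₐ(p-CH₃C₆H₄SO₃H (TsOH)) ≈ -2.8
fluoride (F⁻): pKₐ(HF) ≈ 3.2
amide anion (NH₂⁻): pKₐ(NH₃) ≈ 38
methyl carbanion (CH₃⁻): pKₐ(CH₄) ≈ 48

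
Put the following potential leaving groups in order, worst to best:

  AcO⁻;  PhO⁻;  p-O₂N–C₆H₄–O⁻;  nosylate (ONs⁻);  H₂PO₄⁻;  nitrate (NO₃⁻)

PhO⁻ < p-O₂N–C₆H₄–O⁻ < AcO⁻ < H₂PO₄⁻ < nitrate (NO₃⁻) < nosylate (ONs⁻)

Leaving-group ability tracks the stability of the departed species; conjugate-acid pKₐ is the usual yardstick (lower pKₐ → better LG).
nosylate (ONs⁻): pKₐ(p-O₂NC₆H₄SO₃H) ≈ -3.5 — p-nitro group further stabilises the sulfonate
nitrate (NO₃⁻): pKₐ(HNO₃) ≈ -1.3 — resonance-delocalised over three oxygens
H₂PO₄⁻: pKₐ(H₃PO₄) ≈ 2.1 — moderate base; biological leaving group after further activation
AcO⁻: pKₐ(CH₃COOH) ≈ 4.8
p-O₂N–C₆H₄–O⁻: pKₐ(p-nitrophenol) ≈ 7.2
PhO⁻: pKₐ(C₆H₅OH (phenol)) ≈ 10
Listed from poorest to best leaving group as asked.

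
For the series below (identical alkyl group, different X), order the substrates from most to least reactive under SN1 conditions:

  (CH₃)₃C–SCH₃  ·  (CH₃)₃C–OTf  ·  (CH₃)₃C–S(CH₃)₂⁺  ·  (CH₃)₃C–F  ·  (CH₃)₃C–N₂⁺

(CH₃)₃C–N₂⁺ > (CH₃)₃C–OTf > (CH₃)₃C–S(CH₃)₂⁺ > (CH₃)₃C–F > (CH₃)₃C–SCH₃

Identical carbon frameworks mean the comparison reduces to leaving-group quality.
Rank by basicity of the departing species: weakest base leaves most easily.
(CH₃)₃C–N₂⁺ loses N₂: no meaningful conjugate acid; N₂ departs as an exceptionally stable neutral molecule
(CH₃)₃C–OTf loses OTf⁻: pKₐ(CF₃SO₃H (triflic acid)) ≈ -14
(CH₃)₃C–S(CH₃)₂⁺ loses SR'₂: pKₐ(R'₂SH⁺) ≈ -7
(CH₃)₃C–F loses F⁻: pKₐ(HF) ≈ 3.2
(CH₃)₃C–SCH₃ loses RS⁻: pKₐ(RSH (a thiol)) ≈ 10.5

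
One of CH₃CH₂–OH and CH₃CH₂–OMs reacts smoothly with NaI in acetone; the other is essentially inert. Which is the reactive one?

CH₃CH₂–OMs

From CH₃CH₂–OH the departing group would be OH⁻ (pKₐ(H₂O) ≈ 15.7). Strong base; essentially never leaves without prior activation.
From CH₃CH₂–OMs the leaving group is OMs⁻ (pKₐ(CH₃SO₃H (MsOH)) ≈ -1.9). Resonance-delocalised alkanesulfonate.
(In practice CH₃CH₂–OMs is made from CH₃CH₂–OH by treatment with MsCl / Et₃N, converting the hydroxyl into a mesylate.)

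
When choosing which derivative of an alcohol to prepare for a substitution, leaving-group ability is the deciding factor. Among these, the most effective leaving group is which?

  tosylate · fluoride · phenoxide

tosylate

Rank by basicity of the departing species: weakest base leaves most easily.
tosylate: pKₐ(p-CH₃C₆H₄SO₃H (TsOH)) ≈ -2.8
fluoride: pKₐ(HF) ≈ 3.2
phenoxide: pKₐ(C₆H₅OH (phenol)) ≈ 10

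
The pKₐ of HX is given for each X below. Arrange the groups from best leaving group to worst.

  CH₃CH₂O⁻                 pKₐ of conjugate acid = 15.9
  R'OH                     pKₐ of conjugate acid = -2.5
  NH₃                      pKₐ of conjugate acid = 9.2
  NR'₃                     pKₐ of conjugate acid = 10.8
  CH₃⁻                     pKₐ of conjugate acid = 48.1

R'OH > NH₃ > NR'₃ > CH₃CH₂O⁻ > CH₃⁻

Lower conjugate-acid pKₐ ⇒ weaker base ⇒ better leaving group.
Sorting by the given values: R'OH (-2.5), NH₃ (9.2), NR'₃ (10.8), CH₃CH₂O⁻ (15.9), CH₃⁻ (48.1).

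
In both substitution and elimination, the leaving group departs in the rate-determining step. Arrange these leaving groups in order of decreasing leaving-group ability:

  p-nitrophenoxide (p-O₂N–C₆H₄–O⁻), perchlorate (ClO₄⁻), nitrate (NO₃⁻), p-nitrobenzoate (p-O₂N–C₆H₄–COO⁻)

perchlorate (ClO₄⁻) > nitrate (NO₃⁻) > p-nitrobenzoate (p-O₂N–C₆H₄–COO⁻) > p-nitrophenoxide (p-O₂N–C₆H₄–O⁻)

Leaving-group ability tracks the stability of the departed species; conjugate-acid pKₐ is the usual yardstick (lower pKₐ → better LG).
perchlorate (ClO₄⁻): pKₐ(HClO₄) ≈ -10
nitrate (NO₃⁻): pKₐ(HNO₃) ≈ -1.3
p-nitrobenzoate (p-O₂N–C₆H₄–COO⁻): pKₐ(p-nitrobenzoic acid) ≈ 3.4
p-nitrophenoxide (p-O₂N–C₆H₄–O⁻): pKₐ(p-nitrophenol) ≈ 7.2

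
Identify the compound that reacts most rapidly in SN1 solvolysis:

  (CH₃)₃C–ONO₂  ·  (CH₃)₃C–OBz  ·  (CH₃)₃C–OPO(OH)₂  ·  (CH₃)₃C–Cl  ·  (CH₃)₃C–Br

(CH₃)₃C–Br

Identical carbon frameworks mean the comparison reduces to leaving-group quality.
Leaving-group ability tracks the stability of the departed species; conjugate-acid pKₐ is the usual yardstick (lower pKₐ → better LG).
(CH₃)₃C–Br loses Br⁻: pKₐ(HBr) ≈ -9
(CH₃)₃C–Cl loses Cl⁻: pKₐ(HCl) ≈ -7
(CH₃)₃C–ONO₂ loses NO₃⁻: pKₐ(HNO₃) ≈ -1.3
(CH₃)₃C–OPO(OH)₂ loses H₂PO₄⁻: pKₐ(H₃PO₄) ≈ 2.1
(CH₃)₃C–OBz loses PhCOO⁻: pKₐ(C₆H₅COOH) ≈ 4.2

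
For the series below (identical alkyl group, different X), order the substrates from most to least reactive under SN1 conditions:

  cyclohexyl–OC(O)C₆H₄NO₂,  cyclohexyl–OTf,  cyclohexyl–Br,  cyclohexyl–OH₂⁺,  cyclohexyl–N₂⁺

cyclohexyl–N₂⁺ > cyclohexyl–OTf > cyclohexyl–Br > cyclohexyl–OH₂⁺ > cyclohexyl–OC(O)C₆H₄NO₂

Identical carbon frameworks mean the comparison reduces to leaving-group quality.
A good leaving group is a weak base: the lower the pKₐ of its conjugate acid, the more readily it departs.
cyclohexyl–N₂⁺ loses N₂: no meaningful conjugate acid; N₂ departs as an exceptionally stable neutral molecule
cyclohexyl–OTf loses OTf⁻: pKₐ(CF₃SO₃H (triflic acid)) ≈ -14
cyclohexyl–Br loses Br⁻: pKₐ(HBr) ≈ -9
cyclohexyl–OH₂⁺ loses H₂O: pKₐ(H₃O⁺) ≈ -1.7
cyclohexyl–OC(O)C₆H₄NO₂ loses p-O₂N–C₆H₄–COO⁻: pKₐ(p-nitrobenzoic acid) ≈ 3.4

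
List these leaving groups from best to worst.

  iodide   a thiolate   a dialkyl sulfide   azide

iodide: pKₐ(HI) ≈ -10 — large, highly polarisable; very weak base
a dialkyl sulfide: pKₐ(R'₂SH⁺) ≈ -7
azide: pKₐ(HN₃) ≈ 4.7 — linear, resonance-stabilised
a thiolate: pKₐ(RSH (a thiol)) ≈ 10.5

iodide > a dialkyl sulfide > azide > a thiolate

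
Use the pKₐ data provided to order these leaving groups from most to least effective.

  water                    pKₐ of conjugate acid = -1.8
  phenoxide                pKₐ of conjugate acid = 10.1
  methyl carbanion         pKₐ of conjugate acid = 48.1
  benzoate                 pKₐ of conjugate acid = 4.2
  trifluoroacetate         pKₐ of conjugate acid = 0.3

water > trifluoroacetate > benzoate > phenoxide > methyl carbanion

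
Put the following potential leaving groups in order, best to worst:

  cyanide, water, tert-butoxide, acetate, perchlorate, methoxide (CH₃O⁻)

perchlorate > water > acetate > cyanide > methoxide (CH₃O⁻) > tert-butoxide

The more stable X⁻ (or X) is on its own — i.e. the weaker a base it is — the better a leaving group it makes.
perchlorate: pKₐ(HClO₄) ≈ -10
water: pKₐ(H₃O⁺) ≈ -1.7 — neutral; leaves from a protonated alcohol (R–OH₂⁺)
acetate: pKₐ(CH₃COOH) ≈ 4.8 — resonance-stabilised but still a weak base
cyanide: pKₐ(HCN) ≈ 9.2 — sp carbon stabilises the charge somewhat, but still a poor LG
methoxide (CH₃O⁻): pKₐ(CH₃OH) ≈ 15.5 — strong base; alkoxides do not leave unassisted
tert-butoxide: pKₐ(t-BuOH) ≈ 18 — bulky, strongly basic alkoxide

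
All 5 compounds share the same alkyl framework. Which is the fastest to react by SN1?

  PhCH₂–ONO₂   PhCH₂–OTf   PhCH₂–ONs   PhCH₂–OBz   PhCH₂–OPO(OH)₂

Identical carbon frameworks mean the comparison reduces to leaving-group quality.
A good leaving group is a weak base: the lower the pKₐ of its conjugate acid, the more readily it departs.
PhCH₂–OTf loses OTf⁻: pKₐ(CF₃SO₃H (triflic acid)) ≈ -14
PhCH₂–ONs loses ONs⁻: pKₐ(p-O₂NC₆H₄SO₃H) ≈ -3.5
PhCH₂–ONO₂ loses NO₃⁻: pKₐ(HNO₃) ≈ -1.3
PhCH₂–OPO(OH)₂ loses H₂PO₄⁻: pKₐ(H₃PO₄) ≈ 2.1
PhCH₂–OBz loses PhCOO⁻: pKₐ(C₆H₅COOH) ≈ 4.2

PhCH₂–OTf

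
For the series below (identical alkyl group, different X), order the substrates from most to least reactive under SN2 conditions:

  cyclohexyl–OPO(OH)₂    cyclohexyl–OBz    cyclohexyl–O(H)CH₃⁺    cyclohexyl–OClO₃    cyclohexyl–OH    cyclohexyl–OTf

cyclohexyl–OTf > cyclohexyl–OClO₃ > cyclohexyl–O(H)CH₃⁺ > cyclohexyl–OPO(OH)₂ > cyclohexyl–OBz > cyclohexyl–OH

The skeletons are identical, so relative rate is governed entirely by leaving-group ability.
Leaving-group ability tracks the stability of the departed species; conjugate-acid pKₐ is the usual yardstick (lower pKₐ → better LG).
cyclohexyl–OTf loses OTf⁻: pKₐ(CF₃SO₃H (triflic acid)) ≈ -14
cyclohexyl–OClO₃ loses ClO₄⁻: pKₐ(HClO₄) ≈ -10
cyclohexyl–O(H)CH₃⁺ loses R'OH: pKₐ(R'OH₂⁺) ≈ -2.4
cyclohexyl–OPO(OH)₂ loses H₂PO₄⁻: pKₐ(H₃PO₄) ≈ 2.1
cyclohexyl–OBz loses PhCOO⁻: pKₐ(C₆H₅COOH) ≈ 4.2
cyclohexyl–OH loses OH⁻: pKₐ(H₂O) ≈ 15.7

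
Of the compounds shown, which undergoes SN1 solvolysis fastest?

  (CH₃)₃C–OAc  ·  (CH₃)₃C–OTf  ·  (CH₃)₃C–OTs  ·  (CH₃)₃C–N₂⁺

(CH₃)₃C–N₂⁺

With the same alkyl group throughout, only the leaving group differentiates the rates.
Rank by basicity of the departing species: weakest base leaves most easily.
(CH₃)₃C–N₂⁺ loses N₂: no meaningful conjugate acid; N₂ departs as an exceptionally stable neutral molecule
(CH₃)₃C–OTf loses OTf⁻: pKₐ(CF₃SO₃H (triflic acid)) ≈ -14
(CH₃)₃C–OTs loses OTs⁻: pKₐ(p-CH₃C₆H₄SO₃H (TsOH)) ≈ -2.8
(CH₃)₃C–OAc loses AcO⁻: pKₐ(CH₃COOH) ≈ 4.8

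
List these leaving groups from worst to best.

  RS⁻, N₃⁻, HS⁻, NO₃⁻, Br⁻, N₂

N₂: no meaningful conjugate acid; N₂ departs as an exceptionally stable neutral molecule
Br⁻: pKₐ(HBr) ≈ -9 — weak base; good leaving group
NO₃⁻: pKₐ(HNO₃) ≈ -1.3
N₃⁻: pKₐ(HN₃) ≈ 4.7 — linear, resonance-stabilised
HS⁻: pKₐ(H₂S) ≈ 7
RS⁻: pKₐ(RSH (a thiol)) ≈ 10.5 — moderately basic; rarely leaves without activation
Listed from poorest to best leaving group as asked.

RS⁻ < HS⁻ < N₃⁻ < NO₃⁻ < Br⁻ < N₂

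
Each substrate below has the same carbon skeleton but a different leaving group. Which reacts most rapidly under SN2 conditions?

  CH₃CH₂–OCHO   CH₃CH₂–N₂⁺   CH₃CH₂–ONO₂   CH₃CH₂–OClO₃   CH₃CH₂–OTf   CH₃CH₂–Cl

CH₃CH₂–N₂⁺

With the same alkyl group throughout, only the leaving group differentiates the rates.
Leaving-group ability tracks the stability of the departed species; conjugate-acid pKₐ is the usual yardstick (lower pKₐ → better LG).
CH₃CH₂–N₂⁺ loses N₂: no meaningful conjugate acid; N₂ departs as an exceptionally stable neutral molecule
CH₃CH₂–OTf loses OTf⁻: pKₐ(CF₃SO₃H (triflic acid)) ≈ -14
CH₃CH₂–OClO₃ loses ClO₄⁻: pKₐ(HClO₄) ≈ -10
CH₃CH₂–Cl loses Cl⁻: pKₐ(HCl) ≈ -7
CH₃CH₂–ONO₂ loses NO₃⁻: pKₐ(HNO₃) ≈ -1.3
CH₃CH₂–OCHO loses HCOO⁻: pKₐ(HCOOH) ≈ 3.8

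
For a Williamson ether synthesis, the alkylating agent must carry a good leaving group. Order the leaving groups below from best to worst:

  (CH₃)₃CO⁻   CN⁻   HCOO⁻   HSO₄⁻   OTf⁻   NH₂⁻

OTf⁻ > HSO₄⁻ > HCOO⁻ > CN⁻ > (CH₃)₃CO⁻ > NH₂⁻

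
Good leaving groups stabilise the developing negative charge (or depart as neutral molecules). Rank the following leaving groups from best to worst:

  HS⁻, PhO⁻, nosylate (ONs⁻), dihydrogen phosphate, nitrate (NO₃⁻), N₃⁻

nosylate (ONs⁻): pKₐ(p-O₂NC₆H₄SO₃H) ≈ -3.5
nitrate (NO₃⁻): pKₐ(HNO₃) ≈ -1.3
dihydrogen phosphate: pKₐ(H₃PO₄) ≈ 2.1
N₃⁻: pKₐ(HN₃) ≈ 4.7
HS⁻: pKₐ(H₂S) ≈ 7
PhO⁻: pKₐ(C₆H₅OH (phenol)) ≈ 10

nosylate (ONs⁻) > nitrate (NO₃⁻) > dihydrogen phosphate > N₃⁻ > HS⁻ > PhO⁻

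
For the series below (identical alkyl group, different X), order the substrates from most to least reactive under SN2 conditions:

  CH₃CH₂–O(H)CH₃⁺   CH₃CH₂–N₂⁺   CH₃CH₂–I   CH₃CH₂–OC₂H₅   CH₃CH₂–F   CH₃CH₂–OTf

CH₃CH₂–N₂⁺ > CH₃CH₂–OTf > CH₃CH₂–I > CH₃CH₂–O(H)CH₃⁺ > CH₃CH₂–F > CH₃CH₂–OC₂H₅

Identical carbon frameworks mean the comparison reduces to leaving-group quality.
Rank by basicity of the departing species: weakest base leaves most easily.
CH₃CH₂–N₂⁺ loses N₂: no meaningful conjugate acid; N₂ departs as an exceptionally stable neutral molecule
CH₃CH₂–OTf loses OTf⁻: pKₐ(CF₃SO₃H (triflic acid)) ≈ -14
CH₃CH₂–I loses I⁻: pKₐ(HI) ≈ -10
CH₃CH₂–O(H)CH₃⁺ loses R'OH: pKₐ(R'OH₂⁺) ≈ -2.4
CH₃CH₂–F loses F⁻: pKₐ(HF) ≈ 3.2
CH₃CH₂–OC₂H₅ loses CH₃CH₂O⁻: pKₐ(CH₃CH₂OH) ≈ 16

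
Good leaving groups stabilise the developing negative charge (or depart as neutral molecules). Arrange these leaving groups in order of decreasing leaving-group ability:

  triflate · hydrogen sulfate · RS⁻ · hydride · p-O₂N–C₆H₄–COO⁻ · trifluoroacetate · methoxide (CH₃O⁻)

triflate > hydrogen sulfate > trifluoroacetate > p-O₂N–C₆H₄–COO⁻ > RS⁻ > methoxide (CH₃O⁻) > hydride

A good leaving group is a weak base: the lower the pKₐ of its conjugate acid, the more readily it departs.
triflate: pKₐ(CF₃SO₃H (triflic acid)) ≈ -14
hydrogen sulfate: pKₐ(H₂SO₄) ≈ -3
trifluoroacetate: pKₐ(CF₃COOH) ≈ 0.2
p-O₂N–C₆H₄–COO⁻: pKₐ(p-nitrobenzoic acid) ≈ 3.4
RS⁻: pKₐ(RSH (a thiol)) ≈ 10.5
methoxide (CH₃O⁻): pKₐ(CH₃OH) ≈ 15.5
hydride: pKₐ(H₂) ≈ 36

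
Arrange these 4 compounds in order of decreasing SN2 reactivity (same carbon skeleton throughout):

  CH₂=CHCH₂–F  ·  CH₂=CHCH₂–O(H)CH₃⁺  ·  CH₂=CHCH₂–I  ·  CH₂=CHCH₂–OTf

CH₂=CHCH₂–OTf > CH₂=CHCH₂–I > CH₂=CHCH₂–O(H)CH₃⁺ > CH₂=CHCH₂–F

Same R in every case — rank the leaving groups.
Leaving-group ability tracks the stability of the departed species; conjugate-acid pKₐ is the usual yardstick (lower pKₐ → better LG).
CH₂=CHCH₂–OTf loses OTf⁻: pKₐ(CF₃SO₃H (triflic acid)) ≈ -14
CH₂=CHCH₂–I loses I⁻: pKₐ(HI) ≈ -10
CH₂=CHCH₂–O(H)CH₃⁺ loses R'OH: pKₐ(R'OH₂⁺) ≈ -2.4
CH₂=CHCH₂–F loses F⁻: pKₐ(HF) ≈ 3.2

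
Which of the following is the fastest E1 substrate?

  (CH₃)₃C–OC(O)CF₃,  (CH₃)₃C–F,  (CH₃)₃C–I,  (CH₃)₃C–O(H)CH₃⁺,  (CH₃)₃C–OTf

(CH₃)₃C–OTf

Same R in every case — rank the leaving groups.
A good leaving group is a weak base: the lower the pKₐ of its conjugate acid, the more readily it departs.
(CH₃)₃C–OTf loses OTf⁻: pKₐ(CF₃SO₃H (triflic acid)) ≈ -14
(CH₃)₃C–I loses I⁻: pKₐ(HI) ≈ -10
(CH₃)₃C–O(H)CH₃⁺ loses R'OH: pKₐ(R'OH₂⁺) ≈ -2.4
(CH₃)₃C–OC(O)CF₃ loses CF₃COO⁻: pKₐ(CF₃COOH) ≈ 0.2
(CH₃)₃C–F loses F⁻: pKₐ(HF) ≈ 3.2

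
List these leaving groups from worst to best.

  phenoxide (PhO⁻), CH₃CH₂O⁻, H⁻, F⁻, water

water: pKₐ(H₃O⁺) ≈ -1.7
F⁻: pKₐ(HF) ≈ 3.2 — small and strongly basic; the poor halide leaving group
phenoxide (PhO⁻): pKₐ(C₆H₅OH (phenol)) ≈ 10
CH₃CH₂O⁻: pKₐ(CH₃CH₂OH) ≈ 16 — strong base; alkoxides do not leave unassisted
H⁻: pKₐ(H₂) ≈ 36 — extremely strong base; leaves only in special hydride-transfer contexts
Listed from poorest to best leaving group as asked.

H⁻ < CH₃CH₂O⁻ < phenoxide (PhO⁻) < F⁻ < water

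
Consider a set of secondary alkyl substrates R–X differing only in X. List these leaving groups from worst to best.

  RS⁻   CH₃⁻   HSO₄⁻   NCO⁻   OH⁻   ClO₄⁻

A good leaving group is a weak base: the lower the pKₐ of its conjugate acid, the more readily it departs.
ClO₄⁻: pKₐ(HClO₄) ≈ -10 — extremely weak base; rarely used for safety reasons
HSO₄⁻: pKₐ(H₂SO₄) ≈ -3
NCO⁻: pKₐ(HOCN) ≈ 3.5 — resonance between N and O
RS⁻: pKₐ(RSH (a thiol)) ≈ 10.5 — moderately basic; rarely leaves without activation
OH⁻: pKₐ(H₂O) ≈ 15.7
CH₃⁻: pKₐ(CH₄) ≈ 48 — unstabilised carbanion; the worst conceivable leaving group
Reversing gives the worst-to-best order requested.

CH₃⁻ < OH⁻ < RS⁻ < NCO⁻ < HSO₄⁻ < ClO₄⁻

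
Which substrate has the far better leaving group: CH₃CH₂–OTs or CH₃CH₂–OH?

CH₃CH₂–OTs

From CH₃CH₂–OH the departing group would be OH⁻ (pKₐ(H₂O) ≈ 15.7). Strong base; essentially never leaves without prior activation.
From CH₃CH₂–OTs the leaving group is OTs⁻ (pKₐ(p-CH₃C₆H₄SO₃H (TsOH)) ≈ -2.8). Resonance-delocalised arenesulfonate.
(In practice CH₃CH₂–OTs is made from CH₃CH₂–OH by treatment with TsCl / pyridine, converting the hydroxyl into a tosylate.)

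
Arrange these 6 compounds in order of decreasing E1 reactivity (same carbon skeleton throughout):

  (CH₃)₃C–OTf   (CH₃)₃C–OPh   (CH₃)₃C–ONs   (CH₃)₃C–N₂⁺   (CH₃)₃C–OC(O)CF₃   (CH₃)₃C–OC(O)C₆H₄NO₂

(CH₃)₃C–N₂⁺ > (CH₃)₃C–OTf > (CH₃)₃C–ONs > (CH₃)₃C–OC(O)CF₃ > (CH₃)₃C–OC(O)C₆H₄NO₂ > (CH₃)₃C–OPh

The skeletons are identical, so relative rate is governed entirely by leaving-group ability.
Leaving-group ability tracks the stability of the departed species; conjugate-acid pKₐ is the usual yardstick (lower pKₐ → better LG).
(CH₃)₃C–N₂⁺ loses N₂: no meaningful conjugate acid; N₂ departs as an exceptionally stable neutral molecule
(CH₃)₃C–OTf loses OTf⁻: pKₐ(CF₃SO₃H (triflic acid)) ≈ -14
(CH₃)₃C–ONs loses ONs⁻: pKₐ(p-O₂NC₆H₄SO₃H) ≈ -3.5
(CH₃)₃C–OC(O)CF₃ loses CF₃COO⁻: pKₐ(CF₃COOH) ≈ 0.2
(CH₃)₃C–OC(O)C₆H₄NO₂ loses p-O₂N–C₆H₄–COO⁻: pKₐ(p-nitrobenzoic acid) ≈ 3.4
(CH₃)₃C–OPh loses PhO⁻: pKₐ(C₆H₅OH (phenol)) ≈ 10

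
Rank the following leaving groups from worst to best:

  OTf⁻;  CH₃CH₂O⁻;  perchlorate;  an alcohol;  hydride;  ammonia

OTf⁻: pKₐ(CF₃SO₃H (triflic acid)) ≈ -14 — charge spread over three oxygens and a CF₃ group; the premier leaving group in synthesis
perchlorate: pKₐ(HClO₄) ≈ -10 — extremely weak base; rarely used for safety reasons
an alcohol: pKₐ(R'OH₂⁺) ≈ -2.4 — neutral; leaves from a protonated ether (an oxonium ion, R–O(H)R'⁺)
ammonia: pKₐ(NH₄⁺) ≈ 9.2 — neutral but moderately basic; leaves from R–NH₃⁺
CH₃CH₂O⁻: pKₐ(CH₃CH₂OH) ≈ 16 — strong base; alkoxides do not leave unassisted
hydride: pKₐ(H₂) ≈ 36 — extremely strong base; leaves only in special hydride-transfer contexts
The question asks for worst first, so the sequence is read in increasing leaving-group ability.

hydride < CH₃CH₂O⁻ < ammonia < an alcohol < perchlorate < OTf⁻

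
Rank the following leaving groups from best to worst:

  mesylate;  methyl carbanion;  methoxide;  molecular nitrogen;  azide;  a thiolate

Leaving-group ability tracks the stability of the departed species; conjugate-acid pKₐ is the usual yardstick (lower pKₐ → better LG).
molecular nitrogen: no meaningful conjugate acid; N₂ departs as an exceptionally stable neutral molecule
mesylate: pKₐ(CH₃SO₃H (MsOH)) ≈ -1.9
azide: pKₐ(HN₃) ≈ 4.7
a thiolate: pKₐ(RSH (a thiol)) ≈ 10.5
methoxide: pKₐ(CH₃OH) ≈ 15.5
methyl carbanion: pKₐ(CH₄) ≈ 48

molecular nitrogen > mesylate > azide > a thiolate > methoxide > methyl carbanion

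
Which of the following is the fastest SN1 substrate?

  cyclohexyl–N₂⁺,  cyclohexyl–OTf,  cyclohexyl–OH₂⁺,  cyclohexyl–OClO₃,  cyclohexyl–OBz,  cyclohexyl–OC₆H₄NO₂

Identical carbon frameworks mean the comparison reduces to leaving-group quality.
Leaving-group ability tracks the stability of the departed species; conjugate-acid pKₐ is the usual yardstick (lower pKₐ → better LG).
cyclohexyl–N₂⁺ loses N₂: no meaningful conjugate acid; N₂ departs as an exceptionally stable neutral molecule
cyclohexyl–OTf loses OTf⁻: pKₐ(CF₃SO₃H (triflic acid)) ≈ -14
cyclohexyl–OClO₃ loses ClO₄⁻: pKₐ(HClO₄) ≈ -10
cyclohexyl–OH₂⁺ loses H₂O: pKₐ(H₃O⁺) ≈ -1.7
cyclohexyl–OBz loses PhCOO⁻: pKₐ(C₆H₅COOH) ≈ 4.2
cyclohexyl–OC₆H₄NO₂ loses p-O₂N–C₆H₄–O⁻: pKₐ(p-nitrophenol) ≈ 7.2

cyclohexyl–N₂⁺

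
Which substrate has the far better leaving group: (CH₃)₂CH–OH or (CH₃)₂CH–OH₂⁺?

From (CH₃)₂CH–OH the departing group would be OH⁻ (pKₐ(H₂O) ≈ 15.7). Strong base; essentially never leaves without prior activation.
From (CH₃)₂CH–OH₂⁺ the leaving group is H₂O (pKₐ(H₃O⁺) ≈ -1.7). Neutral; leaves from a protonated alcohol (R–OH₂⁺).
(In practice (CH₃)₂CH–OH₂⁺ is made from (CH₃)₂CH–OH by protonation with strong acid, converting the leaving group from hydroxide to neutral water.)

(CH₃)₂CH–OH₂⁺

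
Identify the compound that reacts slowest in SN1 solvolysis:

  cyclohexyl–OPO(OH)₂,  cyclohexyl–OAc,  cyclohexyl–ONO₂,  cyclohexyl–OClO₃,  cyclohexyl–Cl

Same R in every case — rank the leaving groups.
The more stable X⁻ (or X) is on its own — i.e. the weaker a base it is — the better a leaving group it makes.
cyclohexyl–OClO₃ loses ClO₄⁻: pKₐ(HClO₄) ≈ -10
cyclohexyl–Cl loses Cl⁻: pKₐ(HCl) ≈ -7
cyclohexyl–ONO₂ loses NO₃⁻: pKₐ(HNO₃) ≈ -1.3
cyclohexyl–OPO(OH)₂ loses H₂PO₄⁻: pKₐ(H₃PO₄) ≈ 2.1
cyclohexyl–OAc loses AcO⁻: pKₐ(CH₃COOH) ≈ 4.8

cyclohexyl–OAc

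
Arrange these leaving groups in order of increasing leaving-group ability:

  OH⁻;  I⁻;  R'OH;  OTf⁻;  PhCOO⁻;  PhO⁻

OTf⁻: pKₐ(CF₃SO₃H (triflic acid)) ≈ -14 — charge spread over three oxygens and a CF₃ group; the premier leaving group in synthesis
I⁻: pKₐ(HI) ≈ -10 — large, highly polarisable; very weak base
R'OH: pKₐ(R'OH₂⁺) ≈ -2.4 — neutral; leaves from a protonated ether (an oxonium ion, R–O(H)R'⁺)
PhCOO⁻: pKₐ(C₆H₅COOH) ≈ 4.2
PhO⁻: pKₐ(C₆H₅OH (phenol)) ≈ 10 — resonance into the ring helps, but still a poor LG
OH⁻: pKₐ(H₂O) ≈ 15.7 — strong base; essentially never leaves without prior activation
The question asks for worst first, so the sequence is read in increasing leaving-group ability.

OH⁻ < PhO⁻ < PhCOO⁻ < R'OH < I⁻ < OTf⁻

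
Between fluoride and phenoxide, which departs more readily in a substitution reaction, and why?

fluoride is the better leaving group.
pKₐ(HF) ≈ 3.2 versus pKₐ(C₆H₅OH (phenol)) ≈ 10: fluoride is the much weaker base.
Small and strongly basic; the poor halide leaving group.

fluoride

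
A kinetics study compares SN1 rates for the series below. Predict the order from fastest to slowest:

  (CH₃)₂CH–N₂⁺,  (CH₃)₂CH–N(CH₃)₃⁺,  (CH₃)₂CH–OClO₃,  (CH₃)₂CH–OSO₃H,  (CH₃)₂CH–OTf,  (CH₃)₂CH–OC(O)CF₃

(CH₃)₂CH–N₂⁺ > (CH₃)₂CH–OTf > (CH₃)₂CH–OClO₃ > (CH₃)₂CH–OSO₃H > (CH₃)₂CH–OC(O)CF₃ > (CH₃)₂CH–N(CH₃)₃⁺

The skeletons are identical, so relative rate is governed entirely by leaving-group ability.
The more stable X⁻ (or X) is on its own — i.e. the weaker a base it is — the better a leaving group it makes.
(CH₃)₂CH–N₂⁺ loses N₂: no meaningful conjugate acid; N₂ departs as an exceptionally stable neutral molecule
(CH₃)₂CH–OTf loses OTf⁻: pKₐ(CF₃SO₃H (triflic acid)) ≈ -14
(CH₃)₂CH–OClO₃ loses ClO₄⁻: pKₐ(HClO₄) ≈ -10
(CH₃)₂CH–OSO₃H loses HSO₄⁻: pKₐ(H₂SO₄) ≈ -3
(CH₃)₂CH–OC(O)CF₃ loses CF₃COO⁻: pKₐ(CF₃COOH) ≈ 0.2
(CH₃)₂CH–N(CH₃)₃⁺ loses NR'₃: pKₐ(R'₃NH⁺) ≈ 10.7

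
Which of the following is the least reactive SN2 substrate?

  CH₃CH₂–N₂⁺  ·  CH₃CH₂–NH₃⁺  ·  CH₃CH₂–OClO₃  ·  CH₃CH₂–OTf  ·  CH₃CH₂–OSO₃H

Identical carbon frameworks mean the comparison reduces to leaving-group quality.
Leaving-group ability tracks the stability of the departed species; conjugate-acid pKₐ is the usual yardstick (lower pKₐ → better LG).
CH₃CH₂–N₂⁺ loses N₂: no meaningful conjugate acid; N₂ departs as an exceptionally stable neutral molecule
CH₃CH₂–OTf loses OTf⁻: pKₐ(CF₃SO₃H (triflic acid)) ≈ -14
CH₃CH₂–OClO₃ loses ClO₄⁻: pKₐ(HClO₄) ≈ -10
CH₃CH₂–OSO₃H loses HSO₄⁻: pKₐ(H₂SO₄) ≈ -3
CH₃CH₂–NH₃⁺ loses NH₃: pKₐ(NH₄⁺) ≈ 9.2

CH₃CH₂–NH₃⁺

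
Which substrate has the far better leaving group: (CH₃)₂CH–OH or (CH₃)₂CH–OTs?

(CH₃)₂CH–OTs

From (CH₃)₂CH–OH the departing group would be OH⁻ (pKₐ(H₂O) ≈ 15.7). Strong base; essentially never leaves without prior activation.
From (CH₃)₂CH–OTs the leaving group is OTs⁻ (pKₐ(p-CH₃C₆H₄SO₃H (TsOH)) ≈ -2.8). Resonance-delocalised arenesulfonate.
(In practice (CH₃)₂CH–OTs is made from (CH₃)₂CH–OH by treatment with TsCl / pyridine, converting the hydroxyl into a tosylate.)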